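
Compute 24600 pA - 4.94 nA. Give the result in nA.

19.66 nA

In nA:
  24600 pA = 24600 × 10⁻³ nA = 24.6
  4.94 nA → 4.94
Difference: 24.6 - 4.94 = 19.66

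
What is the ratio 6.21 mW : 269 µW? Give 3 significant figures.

(6.21 × 10^-3) / (269 × 10^-6) = 0.02309 × 10^3

23.1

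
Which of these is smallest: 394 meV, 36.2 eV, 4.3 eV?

394 meV

394 meV = 0.394 eV
36.2 eV = 36.2 eV
4.3 eV = 4.3 eV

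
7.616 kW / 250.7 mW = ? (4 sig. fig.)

(7.616e3) / (250.7e-3) = 0.030379e6

30380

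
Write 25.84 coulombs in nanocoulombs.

(no prefix) = 10^0, nano = 10^-9; factor is 10^9.
25.84 × 10^9 = 25840000000

25840000000 nanocoulombs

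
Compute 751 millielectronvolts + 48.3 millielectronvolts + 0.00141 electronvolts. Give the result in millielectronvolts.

800.71 millielectronvolts

In millielectronvolts:
  751 millielectronvolts → 751
  48.3 millielectronvolts → 48.3
  0.00141 electronvolts = 0.00141 × 10^3 millielectronvolts = 1.41
Sum: 751 + 48.3 + 1.41 = 800.71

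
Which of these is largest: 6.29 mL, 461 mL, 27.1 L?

27.1 L

6.29 mL = 0.00629 L
461 mL = 0.461 L
27.1 L = 27.1 L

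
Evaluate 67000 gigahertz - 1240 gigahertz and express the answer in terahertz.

In terahertz:
  67000 gigahertz = 67000e-3 terahertz = 67
  1240 gigahertz = 1240e-3 terahertz = 1.24
Difference: 67 - 1.24 = 65.76

65.76 terahertz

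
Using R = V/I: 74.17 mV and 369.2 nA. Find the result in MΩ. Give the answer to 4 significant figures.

(74.17 × 10⁻³) / (369.2 × 10⁻⁹) = 0.200894 × 10⁶ Ω

0.2009 MΩ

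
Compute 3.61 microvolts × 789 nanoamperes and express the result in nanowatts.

0.00284829 nanowatts

3.61e-6 × 789e-9 = 2848.29e-15 W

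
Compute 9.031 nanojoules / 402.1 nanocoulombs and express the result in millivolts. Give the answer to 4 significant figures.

(9.031 × 10^-9) / (402.1 × 10^-9) = 0.0224596 V

22.46 millivolts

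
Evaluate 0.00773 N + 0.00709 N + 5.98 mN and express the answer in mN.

20.8 mN

In mN:
  0.00773 N = 0.00773 × 10^3 mN = 7.73
  0.00709 N = 0.00709 × 10^3 mN = 7.09
  5.98 mN → 5.98
Sum: 7.73 + 7.09 + 5.98 = 20.8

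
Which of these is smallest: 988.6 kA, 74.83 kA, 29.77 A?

29.77 A

988.6 kA = 988600 A
74.83 kA = 74830 A
29.77 A = 29.77 A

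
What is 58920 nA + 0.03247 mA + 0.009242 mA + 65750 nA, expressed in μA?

166.382 μA

In μA:
  58920 nA = 58920 × 10^-3 μA = 58.92
  0.03247 mA = 0.03247 × 10^3 μA = 32.47
  0.009242 mA = 0.009242 × 10^3 μA = 9.242
  65750 nA = 65750 × 10^-3 μA = 65.75
Sum: 58.92 + 32.47 + 9.242 + 65.75 = 166.382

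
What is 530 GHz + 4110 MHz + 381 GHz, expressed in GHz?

In GHz:
  530 GHz → 530
  4110 MHz = 4110e-3 GHz = 4.11
  381 GHz → 381
Sum: 530 + 4.11 + 381 = 915.11

915.11 GHz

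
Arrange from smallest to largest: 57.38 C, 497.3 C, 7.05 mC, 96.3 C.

57.38 C = 57.38 C
497.3 C = 497.3 C
7.05 mC = 0.00705 C
96.3 C = 96.3 C

7.05 mC < 57.38 C < 96.3 C < 497.3 C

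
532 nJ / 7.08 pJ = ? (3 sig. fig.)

(532 × 10^-9) / (7.08 × 10^-12) = 75.14 × 10^3

75100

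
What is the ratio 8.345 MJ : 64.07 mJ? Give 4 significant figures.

130200000

(8.345 × 10⁶) / (64.07 × 10⁻³) = 0.13025 × 10⁹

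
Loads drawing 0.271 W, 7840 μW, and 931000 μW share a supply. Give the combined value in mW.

1209.84 mW

In mW:
  0.271 W = 0.271 × 10³ mW = 271
  7840 μW = 7840 × 10⁻³ mW = 7.84
  931000 μW = 931000 × 10⁻³ mW = 931
Sum: 271 + 7.84 + 931 = 1209.84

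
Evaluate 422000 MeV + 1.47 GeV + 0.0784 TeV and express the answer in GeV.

501.87 GeV

In GeV:
  422000 MeV = 422000e-3 GeV = 422
  1.47 GeV → 1.47
  0.0784 TeV = 0.0784e3 GeV = 78.4
Sum: 422 + 1.47 + 78.4 = 501.87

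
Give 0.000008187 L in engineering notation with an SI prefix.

8.187 μL

= 8.187 × 10⁻⁶ L; 10⁻⁶ is micro.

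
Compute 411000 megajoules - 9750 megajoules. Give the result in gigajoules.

401.25 gigajoules

In gigajoules:
  411000 megajoules = 411000 × 10⁻³ gigajoules = 411
  9750 megajoules = 9750 × 10⁻³ gigajoules = 9.75
Difference: 411 - 9.75 = 401.25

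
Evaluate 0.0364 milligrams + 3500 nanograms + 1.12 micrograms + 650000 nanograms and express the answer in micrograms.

In micrograms:
  0.0364 milligrams = 0.0364e3 micrograms = 36.4
  3500 nanograms = 3500e-3 micrograms = 3.5
  1.12 micrograms → 1.12
  650000 nanograms = 650000e-3 micrograms = 650
Sum: 36.4 + 3.5 + 1.12 + 650 = 691.02

691.02 micrograms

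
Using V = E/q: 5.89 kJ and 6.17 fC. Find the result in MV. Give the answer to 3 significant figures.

(5.89 × 10^3) / (6.17 × 10^-15) = 0.95462 × 10^18 V

955000000000 MV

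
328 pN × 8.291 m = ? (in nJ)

328 × 10⁻¹² × 8.291 = 2719.448 × 10⁻¹² J

2.719448 nJ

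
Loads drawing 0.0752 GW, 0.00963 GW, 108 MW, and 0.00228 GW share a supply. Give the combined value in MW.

In MW:
  0.0752 GW = 0.0752 × 10^3 MW = 75.2
  0.00963 GW = 0.00963 × 10^3 MW = 9.63
  108 MW → 108
  0.00228 GW = 0.00228 × 10^3 MW = 2.28
Sum: 75.2 + 9.63 + 108 + 2.28 = 195.11

195.11 MW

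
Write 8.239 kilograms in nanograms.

8239000000000 nanograms

kilo = 1e3, nano = 1e-9; factor is 1e12.
8.239 × 1e12 = 8239000000000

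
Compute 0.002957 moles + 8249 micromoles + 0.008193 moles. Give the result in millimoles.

In millimoles:
  0.002957 moles = 0.002957 × 10³ millimoles = 2.957
  8249 micromoles = 8249 × 10⁻³ millimoles = 8.249
  0.008193 moles = 0.008193 × 10³ millimoles = 8.193
Sum: 2.957 + 8.249 + 8.193 = 19.399

19.399 millimoles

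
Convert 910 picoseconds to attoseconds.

910000000 attoseconds

pico = 10⁻¹², atto = 10⁻¹⁸; factor is 10⁶.
910 × 10⁶ = 910000000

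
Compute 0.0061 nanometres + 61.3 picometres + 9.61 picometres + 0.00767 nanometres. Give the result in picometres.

84.68 picometres

In picometres:
  0.0061 nanometres = 0.0061 × 10^3 picometres = 6.1
  61.3 picometres → 61.3
  9.61 picometres → 9.61
  0.00767 nanometres = 0.00767 × 10^3 picometres = 7.67
Sum: 6.1 + 61.3 + 9.61 + 7.67 = 84.68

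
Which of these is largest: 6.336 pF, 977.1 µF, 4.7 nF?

977.1 µF

6.336 pF = 0.000000000006336 F
977.1 µF = 0.0009771 F
4.7 nF = 0.0000000047 F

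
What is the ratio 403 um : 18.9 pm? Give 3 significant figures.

21300000

(403e-6) / (18.9e-12) = 21.32e6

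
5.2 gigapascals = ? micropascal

giga = 10^9, micro = 10^-6; factor is 10^15.
5.2 × 10^15 = 5200000000000000

5200000000000000 micropascals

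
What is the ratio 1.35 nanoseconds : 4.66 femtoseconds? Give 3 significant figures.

290000

(1.35e-9) / (4.66e-15) = 0.2897e6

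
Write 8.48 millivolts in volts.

0.00848 volts

milli = 10⁻³, (no prefix) = 10⁰; factor is 10⁻³.
8.48 × 10⁻³ = 0.00848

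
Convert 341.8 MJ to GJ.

0.3418 GJ

mega = 10^6, giga = 10^9; factor is 10^-3.
341.8 × 10^-3 = 0.3418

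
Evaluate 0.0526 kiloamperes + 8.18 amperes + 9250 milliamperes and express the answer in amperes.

In amperes:
  0.0526 kiloamperes = 0.0526 × 10³ amperes = 52.6
  8.18 amperes → 8.18
  9250 milliamperes = 9250 × 10⁻³ amperes = 9.25
Sum: 52.6 + 8.18 + 9.25 = 70.03

70.03 amperes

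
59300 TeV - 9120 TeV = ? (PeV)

In PeV:
  59300 TeV = 59300e-3 PeV = 59.3
  9120 TeV = 9120e-3 PeV = 9.12
Difference: 59.3 - 9.12 = 50.18

50.18 PeV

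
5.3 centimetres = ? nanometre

centi = 1e-2, nano = 1e-9; factor is 1e7.
5.3 × 1e7 = 53000000

53000000 nanometres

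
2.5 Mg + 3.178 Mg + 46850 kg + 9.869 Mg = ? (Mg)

62.397 Mg

In Mg:
  2.5 Mg → 2.5
  3.178 Mg → 3.178
  46850 kg = 46850e-3 Mg = 46.85
  9.869 Mg → 9.869
Sum: 2.5 + 3.178 + 46.85 + 9.869 = 62.397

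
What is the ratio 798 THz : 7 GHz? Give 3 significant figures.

(798 × 10¹²) / (7 × 10⁹) = 114 × 10³

114000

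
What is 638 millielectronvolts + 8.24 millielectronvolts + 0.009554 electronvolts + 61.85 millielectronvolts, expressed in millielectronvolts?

717.644 millielectronvolts

In millielectronvolts:
  638 millielectronvolts → 638
  8.24 millielectronvolts → 8.24
  0.009554 electronvolts = 0.009554 × 10³ millielectronvolts = 9.554
  61.85 millielectronvolts → 61.85
Sum: 638 + 8.24 + 9.554 + 61.85 = 717.644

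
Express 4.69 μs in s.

micro = 1e-6, (no prefix) = 1e0; factor is 1e-6.
4.69 × 1e-6 = 0.00000469

0.00000469 s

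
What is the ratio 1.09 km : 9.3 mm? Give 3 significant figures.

(1.09 × 10³) / (9.3 × 10⁻³) = 0.1172 × 10⁶

117000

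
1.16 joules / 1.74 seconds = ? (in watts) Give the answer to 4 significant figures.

0.6667 watts

(1.16) / (1.74) = 0.666667 W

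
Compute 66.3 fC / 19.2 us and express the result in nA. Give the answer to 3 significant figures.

(66.3e-15) / (19.2e-6) = 3.4531e-9 A

3.45 nA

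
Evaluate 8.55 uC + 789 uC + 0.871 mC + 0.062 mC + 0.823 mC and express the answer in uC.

In uC:
  8.55 uC → 8.55
  789 uC → 789
  0.871 mC = 0.871 × 10^3 uC = 871
  0.062 mC = 0.062 × 10^3 uC = 62
  0.823 mC = 0.823 × 10^3 uC = 823
Sum: 8.55 + 789 + 871 + 62 + 823 = 2553.55

2553.55 uC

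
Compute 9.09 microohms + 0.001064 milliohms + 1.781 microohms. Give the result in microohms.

11.935 microohms

In microohms:
  9.09 microohms → 9.09
  0.001064 milliohms = 0.001064 × 10³ microohms = 1.064
  1.781 microohms → 1.781
Sum: 9.09 + 1.064 + 1.781 = 11.935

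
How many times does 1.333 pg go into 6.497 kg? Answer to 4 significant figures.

4874000000000000

(6.497 × 10³) / (1.333 × 10⁻¹²) = 4.874 × 10¹⁵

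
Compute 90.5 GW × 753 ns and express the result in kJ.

68.1465 kJ

90.5 × 10^9 × 753 × 10^-9 = 68146.5 J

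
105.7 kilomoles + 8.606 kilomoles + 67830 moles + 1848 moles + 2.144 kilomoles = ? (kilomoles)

186.128 kilomoles

In kilomoles:
  105.7 kilomoles → 105.7
  8.606 kilomoles → 8.606
  67830 moles = 67830 × 10^-3 kilomoles = 67.83
  1848 moles = 1848 × 10^-3 kilomoles = 1.848
  2.144 kilomoles → 2.144
Sum: 105.7 + 8.606 + 67.83 + 1.848 + 2.144 = 186.128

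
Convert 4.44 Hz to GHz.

(no prefix) = 10⁰, giga = 10⁹; factor is 10⁻⁹.
4.44 × 10⁻⁹ = 0.00000000444

0.00000000444 GHz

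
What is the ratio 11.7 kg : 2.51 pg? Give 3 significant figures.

4660000000000000

(11.7 × 10³) / (2.51 × 10⁻¹²) = 4.661 × 10¹⁵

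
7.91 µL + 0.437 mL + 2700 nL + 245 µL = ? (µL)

In µL:
  7.91 µL → 7.91
  0.437 mL = 0.437e3 µL = 437
  2700 nL = 2700e-3 µL = 2.7
  245 µL → 245
Sum: 7.91 + 437 + 2.7 + 245 = 692.61

692.61 µL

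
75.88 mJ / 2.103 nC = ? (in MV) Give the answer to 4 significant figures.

(75.88 × 10^-3) / (2.103 × 10^-9) = 36.0818 × 10^6 V

36.08 MV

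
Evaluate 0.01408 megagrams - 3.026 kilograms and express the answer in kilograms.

In kilograms:
  0.01408 megagrams = 0.01408 × 10^3 kilograms = 14.08
  3.026 kilograms → 3.026
Difference: 14.08 - 3.026 = 11.054

11.054 kilograms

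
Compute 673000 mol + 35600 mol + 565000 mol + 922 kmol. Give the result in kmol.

In kmol:
  673000 mol = 673000 × 10^-3 kmol = 673
  35600 mol = 35600 × 10^-3 kmol = 35.6
  565000 mol = 565000 × 10^-3 kmol = 565
  922 kmol → 922
Sum: 673 + 35.6 + 565 + 922 = 2195.6

2195.6 kmol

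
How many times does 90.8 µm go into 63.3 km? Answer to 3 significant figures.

697000000

(63.3 × 10³) / (90.8 × 10⁻⁶) = 0.6971 × 10⁹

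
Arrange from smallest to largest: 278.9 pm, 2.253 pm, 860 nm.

278.9 pm = 0.0000000002789 m
2.253 pm = 0.000000000002253 m
860 nm = 0.00000086 m

2.253 pm < 278.9 pm < 860 nm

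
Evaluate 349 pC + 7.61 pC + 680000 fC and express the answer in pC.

In pC:
  349 pC → 349
  7.61 pC → 7.61
  680000 fC = 680000e-3 pC = 680
Sum: 349 + 7.61 + 680 = 1036.61

1036.61 pC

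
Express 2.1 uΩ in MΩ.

0.0000000000021 MΩ

micro = 1e-6, mega = 1e6; factor is 1e-12.
2.1 × 1e-12 = 0.0000000000021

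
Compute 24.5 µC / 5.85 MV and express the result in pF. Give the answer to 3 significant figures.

(24.5 × 10⁻⁶) / (5.85 × 10⁶) = 4.188 × 10⁻¹² F

4.19 pF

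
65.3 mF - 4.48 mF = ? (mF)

In mF:
  65.3 mF → 65.3
  4.48 mF → 4.48
Difference: 65.3 - 4.48 = 60.82

60.82 mF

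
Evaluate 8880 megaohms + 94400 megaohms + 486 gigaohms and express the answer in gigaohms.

In gigaohms:
  8880 megaohms = 8880e-3 gigaohms = 8.88
  94400 megaohms = 94400e-3 gigaohms = 94.4
  486 gigaohms → 486
Sum: 8.88 + 94.4 + 486 = 589.28

589.28 gigaohms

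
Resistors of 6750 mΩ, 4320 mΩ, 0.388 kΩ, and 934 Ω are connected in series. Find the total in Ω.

1333.07 Ω

In Ω:
  6750 mΩ = 6750 × 10⁻³ Ω = 6.75
  4320 mΩ = 4320 × 10⁻³ Ω = 4.32
  0.388 kΩ = 0.388 × 10³ Ω = 388
  934 Ω → 934
Sum: 6.75 + 4.32 + 388 + 934 = 1333.07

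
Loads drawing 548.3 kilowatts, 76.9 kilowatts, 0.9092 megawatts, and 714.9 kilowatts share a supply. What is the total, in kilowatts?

2249.3 kilowatts

In kilowatts:
  548.3 kilowatts → 548.3
  76.9 kilowatts → 76.9
  0.9092 megawatts = 0.9092 × 10^3 kilowatts = 909.2
  714.9 kilowatts → 714.9
Sum: 548.3 + 76.9 + 909.2 + 714.9 = 2249.3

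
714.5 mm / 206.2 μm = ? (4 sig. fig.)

3465

(714.5 × 10⁻³) / (206.2 × 10⁻⁶) = 3.4651 × 10³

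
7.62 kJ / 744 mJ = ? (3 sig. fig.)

10200

(7.62 × 10^3) / (744 × 10^-3) = 0.01024 × 10^6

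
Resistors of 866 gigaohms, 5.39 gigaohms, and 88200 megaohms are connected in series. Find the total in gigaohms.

959.59 gigaohms

In gigaohms:
  866 gigaohms → 866
  5.39 gigaohms → 5.39
  88200 megaohms = 88200e-3 gigaohms = 88.2
Sum: 866 + 5.39 + 88.2 = 959.59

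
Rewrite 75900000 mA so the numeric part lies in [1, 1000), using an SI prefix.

75.9 kA

= 75.9 × 10^3 A; 10^3 is kilo.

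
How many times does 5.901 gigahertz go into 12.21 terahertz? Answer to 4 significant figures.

(12.21e12) / (5.901e9) = 2.0691e3

2069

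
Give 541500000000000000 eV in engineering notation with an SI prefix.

541.5 PeV

= 541.5 × 10^15 eV; 10^15 is peta.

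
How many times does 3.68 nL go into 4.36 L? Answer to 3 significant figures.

1180000000

(4.36) / (3.68 × 10^-9) = 1.185 × 10^9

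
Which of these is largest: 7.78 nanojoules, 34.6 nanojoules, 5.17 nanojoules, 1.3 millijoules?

1.3 millijoules

7.78 nanojoules = 0.00000000778 joules
34.6 nanojoules = 0.0000000346 joules
5.17 nanojoules = 0.00000000517 joules
1.3 millijoules = 0.0013 joules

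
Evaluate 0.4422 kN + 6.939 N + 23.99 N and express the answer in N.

473.129 N

In N:
  0.4422 kN = 0.4422 × 10³ N = 442.2
  6.939 N → 6.939
  23.99 N → 23.99
Sum: 442.2 + 6.939 + 23.99 = 473.129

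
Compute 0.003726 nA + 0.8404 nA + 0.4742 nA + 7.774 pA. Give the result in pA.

1326.1 pA

In pA:
  0.003726 nA = 0.003726 × 10³ pA = 3.726
  0.8404 nA = 0.8404 × 10³ pA = 840.4
  0.4742 nA = 0.4742 × 10³ pA = 474.2
  7.774 pA → 7.774
Sum: 3.726 + 840.4 + 474.2 + 7.774 = 1326.1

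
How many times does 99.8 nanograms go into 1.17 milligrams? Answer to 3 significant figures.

(1.17 × 10^-3) / (99.8 × 10^-9) = 0.01172 × 10^6

11700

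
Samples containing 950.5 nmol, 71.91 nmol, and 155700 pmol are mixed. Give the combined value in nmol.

1178.11 nmol

In nmol:
  950.5 nmol → 950.5
  71.91 nmol → 71.91
  155700 pmol = 155700 × 10^-3 nmol = 155.7
Sum: 950.5 + 71.91 + 155.7 = 1178.11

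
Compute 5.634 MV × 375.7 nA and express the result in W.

2.1166938 W

5.634e6 × 375.7e-9 = 2116.6938e-3 W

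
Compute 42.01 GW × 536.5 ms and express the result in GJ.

42.01 × 10⁹ × 536.5 × 10⁻³ = 22538.365 × 10⁶ J

22.538365 GJ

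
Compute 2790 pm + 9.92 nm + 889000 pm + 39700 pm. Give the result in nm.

In nm:
  2790 pm = 2790e-3 nm = 2.79
  9.92 nm → 9.92
  889000 pm = 889000e-3 nm = 889
  39700 pm = 39700e-3 nm = 39.7
Sum: 2.79 + 9.92 + 889 + 39.7 = 941.41

941.41 nm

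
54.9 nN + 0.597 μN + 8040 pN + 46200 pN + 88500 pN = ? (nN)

In nN:
  54.9 nN → 54.9
  0.597 μN = 0.597e3 nN = 597
  8040 pN = 8040e-3 nN = 8.04
  46200 pN = 46200e-3 nN = 46.2
  88500 pN = 88500e-3 nN = 88.5
Sum: 54.9 + 597 + 8.04 + 46.2 + 88.5 = 794.64

794.64 nN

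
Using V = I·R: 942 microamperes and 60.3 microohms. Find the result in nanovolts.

942 × 10⁻⁶ × 60.3 × 10⁻⁶ = 56802.6 × 10⁻¹² V

56.8026 nanovolts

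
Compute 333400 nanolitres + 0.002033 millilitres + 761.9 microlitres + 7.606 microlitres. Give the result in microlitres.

In microlitres:
  333400 nanolitres = 333400e-3 microlitres = 333.4
  0.002033 millilitres = 0.002033e3 microlitres = 2.033
  761.9 microlitres → 761.9
  7.606 microlitres → 7.606
Sum: 333.4 + 2.033 + 761.9 + 7.606 = 1104.939

1104.939 microlitres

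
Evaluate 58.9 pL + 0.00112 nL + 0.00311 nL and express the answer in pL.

63.13 pL

In pL:
  58.9 pL → 58.9
  0.00112 nL = 0.00112 × 10³ pL = 1.12
  0.00311 nL = 0.00311 × 10³ pL = 3.11
Sum: 58.9 + 1.12 + 3.11 = 63.13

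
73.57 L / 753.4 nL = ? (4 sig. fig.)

97650000

(73.57) / (753.4 × 10⁻⁹) = 0.097651 × 10⁹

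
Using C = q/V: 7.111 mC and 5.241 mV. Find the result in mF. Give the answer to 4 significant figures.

(7.111 × 10⁻³) / (5.241 × 10⁻³) = 1.3568 F

1357 mF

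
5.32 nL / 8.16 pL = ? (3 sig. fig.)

652

(5.32 × 10^-9) / (8.16 × 10^-12) = 0.652 × 10^3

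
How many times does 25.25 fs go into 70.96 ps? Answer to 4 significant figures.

(70.96e-12) / (25.25e-15) = 2.8103e3

2810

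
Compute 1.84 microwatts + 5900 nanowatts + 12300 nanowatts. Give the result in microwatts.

In microwatts:
  1.84 microwatts → 1.84
  5900 nanowatts = 5900 × 10⁻³ microwatts = 5.9
  12300 nanowatts = 12300 × 10⁻³ microwatts = 12.3
Sum: 1.84 + 5.9 + 12.3 = 20.04

20.04 microwatts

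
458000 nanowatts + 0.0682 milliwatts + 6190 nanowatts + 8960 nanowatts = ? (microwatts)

541.35 microwatts

In microwatts:
  458000 nanowatts = 458000 × 10^-3 microwatts = 458
  0.0682 milliwatts = 0.0682 × 10^3 microwatts = 68.2
  6190 nanowatts = 6190 × 10^-3 microwatts = 6.19
  8960 nanowatts = 8960 × 10^-3 microwatts = 8.96
Sum: 458 + 68.2 + 6.19 + 8.96 = 541.35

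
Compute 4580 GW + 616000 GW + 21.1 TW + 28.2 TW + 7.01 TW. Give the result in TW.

676.89 TW

In TW:
  4580 GW = 4580 × 10^-3 TW = 4.58
  616000 GW = 616000 × 10^-3 TW = 616
  21.1 TW → 21.1
  28.2 TW → 28.2
  7.01 TW → 7.01
Sum: 4.58 + 616 + 21.1 + 28.2 + 7.01 = 676.89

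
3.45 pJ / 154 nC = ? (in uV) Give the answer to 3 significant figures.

22.4 uV

(3.45e-12) / (154e-9) = 0.022403e-3 V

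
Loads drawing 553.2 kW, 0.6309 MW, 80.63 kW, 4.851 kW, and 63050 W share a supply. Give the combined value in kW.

In kW:
  553.2 kW → 553.2
  0.6309 MW = 0.6309 × 10^3 kW = 630.9
  80.63 kW → 80.63
  4.851 kW → 4.851
  63050 W = 63050 × 10^-3 kW = 63.05
Sum: 553.2 + 630.9 + 80.63 + 4.851 + 63.05 = 1332.631

1332.631 kW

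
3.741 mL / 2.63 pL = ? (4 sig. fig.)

(3.741 × 10⁻³) / (2.63 × 10⁻¹²) = 1.4224 × 10⁹

1422000000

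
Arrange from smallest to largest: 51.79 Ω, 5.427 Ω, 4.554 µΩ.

51.79 Ω = 51.79 Ω
5.427 Ω = 5.427 Ω
4.554 µΩ = 0.000004554 Ω

4.554 µΩ < 5.427 Ω < 51.79 Ω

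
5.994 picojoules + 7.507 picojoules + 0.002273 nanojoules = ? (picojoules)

In picojoules:
  5.994 picojoules → 5.994
  7.507 picojoules → 7.507
  0.002273 nanojoules = 0.002273e3 picojoules = 2.273
Sum: 5.994 + 7.507 + 2.273 = 15.774

15.774 picojoules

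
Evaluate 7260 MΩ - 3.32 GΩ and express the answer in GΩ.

3.94 GΩ

In GΩ:
  7260 MΩ = 7260e-3 GΩ = 7.26
  3.32 GΩ → 3.32
Difference: 7.26 - 3.32 = 3.94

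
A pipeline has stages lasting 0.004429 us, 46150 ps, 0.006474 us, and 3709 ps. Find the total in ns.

In ns:
  0.004429 us = 0.004429 × 10³ ns = 4.429
  46150 ps = 46150 × 10⁻³ ns = 46.15
  0.006474 us = 0.006474 × 10³ ns = 6.474
  3709 ps = 3709 × 10⁻³ ns = 3.709
Sum: 4.429 + 46.15 + 6.474 + 3.709 = 60.762

60.762 ns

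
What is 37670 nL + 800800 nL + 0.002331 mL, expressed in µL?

840.801 µL

In µL:
  37670 nL = 37670 × 10⁻³ µL = 37.67
  800800 nL = 800800 × 10⁻³ µL = 800.8
  0.002331 mL = 0.002331 × 10³ µL = 2.331
Sum: 37.67 + 800.8 + 2.331 = 840.801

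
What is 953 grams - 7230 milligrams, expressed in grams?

In grams:
  953 grams → 953
  7230 milligrams = 7230 × 10⁻³ grams = 7.23
Difference: 953 - 7.23 = 945.77

945.77 grams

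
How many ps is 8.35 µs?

micro = 1e-6, pico = 1e-12; factor is 1e6.
8.35 × 1e6 = 8350000

8350000 ps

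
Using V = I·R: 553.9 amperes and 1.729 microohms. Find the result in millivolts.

0.9576931 millivolts

553.9 × 1.729e-6 = 957.6931e-6 V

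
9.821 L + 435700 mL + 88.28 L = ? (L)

533.801 L

In L:
  9.821 L → 9.821
  435700 mL = 435700 × 10^-3 L = 435.7
  88.28 L → 88.28
Sum: 9.821 + 435.7 + 88.28 = 533.801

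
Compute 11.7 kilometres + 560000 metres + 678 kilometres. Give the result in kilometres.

In kilometres:
  11.7 kilometres → 11.7
  560000 metres = 560000e-3 kilometres = 560
  678 kilometres → 678
Sum: 11.7 + 560 + 678 = 1249.7

1249.7 kilometres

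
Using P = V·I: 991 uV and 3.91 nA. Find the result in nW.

991 × 10⁻⁶ × 3.91 × 10⁻⁹ = 3874.81 × 10⁻¹⁵ W

0.00387481 nW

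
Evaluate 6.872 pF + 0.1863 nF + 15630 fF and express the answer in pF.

In pF:
  6.872 pF → 6.872
  0.1863 nF = 0.1863 × 10³ pF = 186.3
  15630 fF = 15630 × 10⁻³ pF = 15.63
Sum: 6.872 + 186.3 + 15.63 = 208.802

208.802 pF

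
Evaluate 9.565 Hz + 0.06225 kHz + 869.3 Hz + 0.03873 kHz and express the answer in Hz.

979.845 Hz

In Hz:
  9.565 Hz → 9.565
  0.06225 kHz = 0.06225e3 Hz = 62.25
  869.3 Hz → 869.3
  0.03873 kHz = 0.03873e3 Hz = 38.73
Sum: 9.565 + 62.25 + 869.3 + 38.73 = 979.845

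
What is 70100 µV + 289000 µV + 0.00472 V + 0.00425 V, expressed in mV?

In mV:
  70100 µV = 70100 × 10⁻³ mV = 70.1
  289000 µV = 289000 × 10⁻³ mV = 289
  0.00472 V = 0.00472 × 10³ mV = 4.72
  0.00425 V = 0.00425 × 10³ mV = 4.25
Sum: 70.1 + 289 + 4.72 + 4.25 = 368.07

368.07 mV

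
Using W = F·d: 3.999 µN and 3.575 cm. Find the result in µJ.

0.14296425 µJ

3.999 × 10^-6 × 3.575 × 10^-2 = 14.296425 × 10^-8 J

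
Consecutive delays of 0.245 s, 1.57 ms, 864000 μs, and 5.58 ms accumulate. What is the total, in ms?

1116.15 ms

In ms:
  0.245 s = 0.245 × 10³ ms = 245
  1.57 ms → 1.57
  864000 μs = 864000 × 10⁻³ ms = 864
  5.58 ms → 5.58
Sum: 245 + 1.57 + 864 + 5.58 = 1116.15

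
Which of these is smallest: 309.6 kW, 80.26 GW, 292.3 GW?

309.6 kW

309.6 kW = 309600 W
80.26 GW = 80260000000 W
292.3 GW = 292300000000 W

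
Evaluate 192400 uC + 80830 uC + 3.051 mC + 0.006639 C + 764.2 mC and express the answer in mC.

In mC:
  192400 uC = 192400 × 10^-3 mC = 192.4
  80830 uC = 80830 × 10^-3 mC = 80.83
  3.051 mC → 3.051
  0.006639 C = 0.006639 × 10^3 mC = 6.639
  764.2 mC → 764.2
Sum: 192.4 + 80.83 + 3.051 + 6.639 + 764.2 = 1047.12

1047.12 mC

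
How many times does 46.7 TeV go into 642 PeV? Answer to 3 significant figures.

13700

(642 × 10^15) / (46.7 × 10^12) = 13.75 × 10^3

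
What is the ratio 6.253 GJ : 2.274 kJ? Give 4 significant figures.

(6.253 × 10⁹) / (2.274 × 10³) = 2.7498 × 10⁶

2750000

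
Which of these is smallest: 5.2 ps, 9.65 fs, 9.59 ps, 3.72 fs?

5.2 ps = 0.0000000000052 s
9.65 fs = 0.00000000000000965 s
9.59 ps = 0.00000000000959 s
3.72 fs = 0.00000000000000372 s

3.72 fs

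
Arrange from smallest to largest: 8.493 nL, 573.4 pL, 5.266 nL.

573.4 pL < 5.266 nL < 8.493 nL

8.493 nL = 0.000000008493 L
573.4 pL = 0.0000000005734 L
5.266 nL = 0.000000005266 L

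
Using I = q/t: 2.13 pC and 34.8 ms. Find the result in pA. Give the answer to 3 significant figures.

61.2 pA

(2.13 × 10⁻¹²) / (34.8 × 10⁻³) = 0.061207 × 10⁻⁹ A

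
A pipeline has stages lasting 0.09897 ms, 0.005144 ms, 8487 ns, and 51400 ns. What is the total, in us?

164.001 us

In us:
  0.09897 ms = 0.09897 × 10³ us = 98.97
  0.005144 ms = 0.005144 × 10³ us = 5.144
  8487 ns = 8487 × 10⁻³ us = 8.487
  51400 ns = 51400 × 10⁻³ us = 51.4
Sum: 98.97 + 5.144 + 8.487 + 51.4 = 164.001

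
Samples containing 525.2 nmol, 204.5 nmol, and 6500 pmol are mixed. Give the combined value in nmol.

In nmol:
  525.2 nmol → 525.2
  204.5 nmol → 204.5
  6500 pmol = 6500e-3 nmol = 6.5
Sum: 525.2 + 204.5 + 6.5 = 736.2

736.2 nmol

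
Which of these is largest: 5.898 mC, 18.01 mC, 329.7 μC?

5.898 mC = 0.005898 C
18.01 mC = 0.01801 C
329.7 μC = 0.0003297 C

18.01 mC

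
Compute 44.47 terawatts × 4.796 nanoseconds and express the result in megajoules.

0.21327812 megajoules

44.47 × 10^12 × 4.796 × 10^-9 = 213.27812 × 10^3 J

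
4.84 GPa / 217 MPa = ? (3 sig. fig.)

22.3

(4.84 × 10⁹) / (217 × 10⁶) = 0.0223 × 10³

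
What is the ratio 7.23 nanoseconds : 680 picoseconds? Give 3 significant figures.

(7.23 × 10^-9) / (680 × 10^-12) = 0.01063 × 10^3

10.6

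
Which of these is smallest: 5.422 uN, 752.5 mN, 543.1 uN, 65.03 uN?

5.422 uN = 0.000005422 N
752.5 mN = 0.7525 N
543.1 uN = 0.0005431 N
65.03 uN = 0.00006503 N

5.422 uN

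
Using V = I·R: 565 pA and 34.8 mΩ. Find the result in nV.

0.019662 nV

565 × 10⁻¹² × 34.8 × 10⁻³ = 19662 × 10⁻¹⁵ V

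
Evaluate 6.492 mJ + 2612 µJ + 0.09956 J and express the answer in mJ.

In mJ:
  6.492 mJ → 6.492
  2612 µJ = 2612 × 10^-3 mJ = 2.612
  0.09956 J = 0.09956 × 10^3 mJ = 99.56
Sum: 6.492 + 2.612 + 99.56 = 108.664

108.664 mJ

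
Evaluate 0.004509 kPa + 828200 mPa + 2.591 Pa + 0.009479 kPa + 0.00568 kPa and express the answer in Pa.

850.459 Pa

In Pa:
  0.004509 kPa = 0.004509 × 10^3 Pa = 4.509
  828200 mPa = 828200 × 10^-3 Pa = 828.2
  2.591 Pa → 2.591
  0.009479 kPa = 0.009479 × 10^3 Pa = 9.479
  0.00568 kPa = 0.00568 × 10^3 Pa = 5.68
Sum: 4.509 + 828.2 + 2.591 + 9.479 + 5.68 = 850.459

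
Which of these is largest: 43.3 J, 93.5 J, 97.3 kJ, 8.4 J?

43.3 J = 43.3 J
93.5 J = 93.5 J
97.3 kJ = 97300 J
8.4 J = 8.4 J

97.3 kJ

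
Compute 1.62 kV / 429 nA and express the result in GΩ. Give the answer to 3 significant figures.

3.78 GΩ

(1.62 × 10^3) / (429 × 10^-9) = 0.0037762 × 10^12 Ω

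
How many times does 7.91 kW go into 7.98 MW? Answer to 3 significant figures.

(7.98 × 10⁶) / (7.91 × 10³) = 1.009 × 10³

1010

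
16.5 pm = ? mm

0.0000000165 mm

pico = 10^-12, milli = 10^-3; factor is 10^-9.
16.5 × 10^-9 = 0.0000000165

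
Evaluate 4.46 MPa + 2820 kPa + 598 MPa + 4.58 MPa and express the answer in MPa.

609.86 MPa

In MPa:
  4.46 MPa → 4.46
  2820 kPa = 2820e-3 MPa = 2.82
  598 MPa → 598
  4.58 MPa → 4.58
Sum: 4.46 + 2.82 + 598 + 4.58 = 609.86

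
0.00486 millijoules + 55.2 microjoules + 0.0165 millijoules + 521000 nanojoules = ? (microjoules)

597.56 microjoules

In microjoules:
  0.00486 millijoules = 0.00486 × 10³ microjoules = 4.86
  55.2 microjoules → 55.2
  0.0165 millijoules = 0.0165 × 10³ microjoules = 16.5
  521000 nanojoules = 521000 × 10⁻³ microjoules = 521
Sum: 4.86 + 55.2 + 16.5 + 521 = 597.56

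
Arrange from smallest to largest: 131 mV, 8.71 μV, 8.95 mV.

8.71 μV < 8.95 mV < 131 mV

131 mV = 0.131 V
8.71 μV = 0.00000871 V
8.95 mV = 0.00895 V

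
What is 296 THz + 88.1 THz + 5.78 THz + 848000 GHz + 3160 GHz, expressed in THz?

1241.04 THz

In THz:
  296 THz → 296
  88.1 THz → 88.1
  5.78 THz → 5.78
  848000 GHz = 848000 × 10^-3 THz = 848
  3160 GHz = 3160 × 10^-3 THz = 3.16
Sum: 296 + 88.1 + 5.78 + 848 + 3.16 = 1241.04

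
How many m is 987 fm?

0.000000000000987 m

femto = 1e-15, (no prefix) = 1e0; factor is 1e-15.
987 × 1e-15 = 0.000000000000987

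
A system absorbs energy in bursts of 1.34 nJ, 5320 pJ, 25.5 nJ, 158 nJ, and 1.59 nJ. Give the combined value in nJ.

191.75 nJ

In nJ:
  1.34 nJ → 1.34
  5320 pJ = 5320e-3 nJ = 5.32
  25.5 nJ → 25.5
  158 nJ → 158
  1.59 nJ → 1.59
Sum: 1.34 + 5.32 + 25.5 + 158 + 1.59 = 191.75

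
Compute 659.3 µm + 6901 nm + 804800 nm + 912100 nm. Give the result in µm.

2383.101 µm

In µm:
  659.3 µm → 659.3
  6901 nm = 6901e-3 µm = 6.901
  804800 nm = 804800e-3 µm = 804.8
  912100 nm = 912100e-3 µm = 912.1
Sum: 659.3 + 6.901 + 804.8 + 912.1 = 2383.101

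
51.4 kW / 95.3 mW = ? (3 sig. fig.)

539000

(51.4e3) / (95.3e-3) = 0.5393e6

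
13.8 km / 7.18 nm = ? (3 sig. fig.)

1920000000000

(13.8 × 10³) / (7.18 × 10⁻⁹) = 1.922 × 10¹²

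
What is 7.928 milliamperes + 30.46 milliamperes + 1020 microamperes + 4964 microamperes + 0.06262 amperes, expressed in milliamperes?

In milliamperes:
  7.928 milliamperes → 7.928
  30.46 milliamperes → 30.46
  1020 microamperes = 1020 × 10⁻³ milliamperes = 1.02
  4964 microamperes = 4964 × 10⁻³ milliamperes = 4.964
  0.06262 amperes = 0.06262 × 10³ milliamperes = 62.62
Sum: 7.928 + 30.46 + 1.02 + 4.964 + 62.62 = 106.992

106.992 milliamperes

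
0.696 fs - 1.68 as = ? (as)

694.32 as

In as:
  0.696 fs = 0.696 × 10^3 as = 696
  1.68 as → 1.68
Difference: 696 - 1.68 = 694.32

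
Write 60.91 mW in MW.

0.00000006091 MW

milli = 10^-3, mega = 10^6; factor is 10^-9.
60.91 × 10^-9 = 0.00000006091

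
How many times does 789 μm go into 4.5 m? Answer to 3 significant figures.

(4.5) / (789 × 10⁻⁶) = 0.005703 × 10⁶

5700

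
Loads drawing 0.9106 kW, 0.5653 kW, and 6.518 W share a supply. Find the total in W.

1482.418 W

In W:
  0.9106 kW = 0.9106e3 W = 910.6
  0.5653 kW = 0.5653e3 W = 565.3
  6.518 W → 6.518
Sum: 910.6 + 565.3 + 6.518 = 1482.418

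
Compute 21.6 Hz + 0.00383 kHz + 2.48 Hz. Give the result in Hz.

In Hz:
  21.6 Hz → 21.6
  0.00383 kHz = 0.00383 × 10^3 Hz = 3.83
  2.48 Hz → 2.48
Sum: 21.6 + 3.83 + 2.48 = 27.91

27.91 Hz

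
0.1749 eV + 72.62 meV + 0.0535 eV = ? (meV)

301.02 meV

In meV:
  0.1749 eV = 0.1749e3 meV = 174.9
  72.62 meV → 72.62
  0.0535 eV = 0.0535e3 meV = 53.5
Sum: 174.9 + 72.62 + 53.5 = 301.02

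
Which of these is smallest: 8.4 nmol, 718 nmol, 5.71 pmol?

5.71 pmol

8.4 nmol = 0.0000000084 mol
718 nmol = 0.000000718 mol
5.71 pmol = 0.00000000000571 mol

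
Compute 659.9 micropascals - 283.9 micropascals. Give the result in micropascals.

In micropascals:
  659.9 micropascals → 659.9
  283.9 micropascals → 283.9
Difference: 659.9 - 283.9 = 376

376 micropascals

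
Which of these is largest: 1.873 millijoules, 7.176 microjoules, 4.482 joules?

1.873 millijoules = 0.001873 joules
7.176 microjoules = 0.000007176 joules
4.482 joules = 4.482 joules

4.482 joules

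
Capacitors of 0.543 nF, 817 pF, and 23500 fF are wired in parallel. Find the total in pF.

In pF:
  0.543 nF = 0.543 × 10^3 pF = 543
  817 pF → 817
  23500 fF = 23500 × 10^-3 pF = 23.5
Sum: 543 + 817 + 23.5 = 1383.5

1383.5 pF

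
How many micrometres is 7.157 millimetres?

7157 micrometres

milli = 10^-3, micro = 10^-6; factor is 10^3.
7.157 × 10^3 = 7157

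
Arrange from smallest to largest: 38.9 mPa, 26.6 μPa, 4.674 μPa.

4.674 μPa < 26.6 μPa < 38.9 mPa

38.9 mPa = 0.0389 Pa
26.6 μPa = 0.0000266 Pa
4.674 μPa = 0.000004674 Pa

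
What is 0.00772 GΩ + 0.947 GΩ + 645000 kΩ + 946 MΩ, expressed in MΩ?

2545.72 MΩ

In MΩ:
  0.00772 GΩ = 0.00772e3 MΩ = 7.72
  0.947 GΩ = 0.947e3 MΩ = 947
  645000 kΩ = 645000e-3 MΩ = 645
  946 MΩ → 946
Sum: 7.72 + 947 + 645 + 946 = 2545.72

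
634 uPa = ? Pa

0.000634 Pa

micro = 1e-6, (no prefix) = 1e0; factor is 1e-6.
634 × 1e-6 = 0.000634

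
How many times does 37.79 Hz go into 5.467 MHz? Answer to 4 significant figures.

(5.467e6) / (37.79) = 0.14467e6

144700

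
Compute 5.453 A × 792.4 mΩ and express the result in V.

5.453 × 792.4 × 10⁻³ = 4320.9572 × 10⁻³ V

4.3209572 V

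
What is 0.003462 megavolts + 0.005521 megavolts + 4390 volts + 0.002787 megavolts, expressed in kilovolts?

16.16 kilovolts

In kilovolts:
  0.003462 megavolts = 0.003462 × 10^3 kilovolts = 3.462
  0.005521 megavolts = 0.005521 × 10^3 kilovolts = 5.521
  4390 volts = 4390 × 10^-3 kilovolts = 4.39
  0.002787 megavolts = 0.002787 × 10^3 kilovolts = 2.787
Sum: 3.462 + 5.521 + 4.39 + 2.787 = 16.16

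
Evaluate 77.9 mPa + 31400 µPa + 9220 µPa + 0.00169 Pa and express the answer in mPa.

120.21 mPa

In mPa:
  77.9 mPa → 77.9
  31400 µPa = 31400 × 10⁻³ mPa = 31.4
  9220 µPa = 9220 × 10⁻³ mPa = 9.22
  0.00169 Pa = 0.00169 × 10³ mPa = 1.69
Sum: 77.9 + 31.4 + 9.22 + 1.69 = 120.21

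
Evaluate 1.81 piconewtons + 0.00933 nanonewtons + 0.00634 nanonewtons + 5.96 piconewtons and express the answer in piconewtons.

In piconewtons:
  1.81 piconewtons → 1.81
  0.00933 nanonewtons = 0.00933 × 10³ piconewtons = 9.33
  0.00634 nanonewtons = 0.00634 × 10³ piconewtons = 6.34
  5.96 piconewtons → 5.96
Sum: 1.81 + 9.33 + 6.34 + 5.96 = 23.44

23.44 piconewtons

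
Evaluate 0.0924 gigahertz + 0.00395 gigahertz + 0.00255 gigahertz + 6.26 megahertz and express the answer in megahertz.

In megahertz:
  0.0924 gigahertz = 0.0924e3 megahertz = 92.4
  0.00395 gigahertz = 0.00395e3 megahertz = 3.95
  0.00255 gigahertz = 0.00255e3 megahertz = 2.55
  6.26 megahertz → 6.26
Sum: 92.4 + 3.95 + 2.55 + 6.26 = 105.16

105.16 megahertz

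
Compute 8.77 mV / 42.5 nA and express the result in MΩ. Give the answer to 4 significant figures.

0.2064 MΩ

(8.77 × 10^-3) / (42.5 × 10^-9) = 0.206353 × 10^6 Ω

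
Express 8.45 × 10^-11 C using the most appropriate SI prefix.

84.5 pC

= 84.5 × 10^-12 C; 10^-12 is pico.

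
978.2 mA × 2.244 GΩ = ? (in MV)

978.2 × 10^-3 × 2.244 × 10^9 = 2195.0808 × 10^6 V

2195.0808 MV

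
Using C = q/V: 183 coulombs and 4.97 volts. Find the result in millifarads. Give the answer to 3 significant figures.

36800 millifarads

(183) / (4.97) = 36.821 F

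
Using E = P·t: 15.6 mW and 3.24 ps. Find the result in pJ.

0.050544 pJ

15.6 × 10^-3 × 3.24 × 10^-12 = 50.544 × 10^-15 J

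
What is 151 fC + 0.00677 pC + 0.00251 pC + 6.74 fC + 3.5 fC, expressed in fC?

In fC:
  151 fC → 151
  0.00677 pC = 0.00677e3 fC = 6.77
  0.00251 pC = 0.00251e3 fC = 2.51
  6.74 fC → 6.74
  3.5 fC → 3.5
Sum: 151 + 6.77 + 2.51 + 6.74 + 3.5 = 170.52

170.52 fC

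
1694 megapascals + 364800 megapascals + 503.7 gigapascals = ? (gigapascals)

870.194 gigapascals

In gigapascals:
  1694 megapascals = 1694 × 10^-3 gigapascals = 1.694
  364800 megapascals = 364800 × 10^-3 gigapascals = 364.8
  503.7 gigapascals → 503.7
Sum: 1.694 + 364.8 + 503.7 = 870.194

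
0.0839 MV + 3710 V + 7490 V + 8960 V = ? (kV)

104.06 kV

In kV:
  0.0839 MV = 0.0839 × 10³ kV = 83.9
  3710 V = 3710 × 10⁻³ kV = 3.71
  7490 V = 7490 × 10⁻³ kV = 7.49
  8960 V = 8960 × 10⁻³ kV = 8.96
Sum: 83.9 + 3.71 + 7.49 + 8.96 = 104.06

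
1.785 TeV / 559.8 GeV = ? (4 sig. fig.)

(1.785 × 10¹²) / (559.8 × 10⁹) = 0.0031886 × 10³

3.189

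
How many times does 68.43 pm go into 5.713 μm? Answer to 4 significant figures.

(5.713 × 10⁻⁶) / (68.43 × 10⁻¹²) = 0.083487 × 10⁶

83490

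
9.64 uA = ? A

0.00000964 A

micro = 10⁻⁶, (no prefix) = 10⁰; factor is 10⁻⁶.
9.64 × 10⁻⁶ = 0.00000964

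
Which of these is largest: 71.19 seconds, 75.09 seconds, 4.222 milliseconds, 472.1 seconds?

472.1 seconds

71.19 seconds = 71.19 seconds
75.09 seconds = 75.09 seconds
4.222 milliseconds = 0.004222 seconds
472.1 seconds = 472.1 seconds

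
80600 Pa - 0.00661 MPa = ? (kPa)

73.99 kPa

In kPa:
  80600 Pa = 80600e-3 kPa = 80.6
  0.00661 MPa = 0.00661e3 kPa = 6.61
Difference: 80.6 - 6.61 = 73.99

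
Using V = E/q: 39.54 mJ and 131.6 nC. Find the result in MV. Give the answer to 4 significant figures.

(39.54e-3) / (131.6e-9) = 0.300456e6 V

0.3005 MV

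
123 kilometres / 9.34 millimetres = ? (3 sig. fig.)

(123e3) / (9.34e-3) = 13.17e6

13200000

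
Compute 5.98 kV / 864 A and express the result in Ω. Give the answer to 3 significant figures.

6.92 Ω

(5.98e3) / (864) = 0.0069213e3 Ω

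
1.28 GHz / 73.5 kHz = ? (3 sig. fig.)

17400

(1.28 × 10⁹) / (73.5 × 10³) = 0.01741 × 10⁶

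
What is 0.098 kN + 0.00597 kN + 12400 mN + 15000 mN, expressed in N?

131.37 N

In N:
  0.098 kN = 0.098e3 N = 98
  0.00597 kN = 0.00597e3 N = 5.97
  12400 mN = 12400e-3 N = 12.4
  15000 mN = 15000e-3 N = 15
Sum: 98 + 5.97 + 12.4 + 15 = 131.37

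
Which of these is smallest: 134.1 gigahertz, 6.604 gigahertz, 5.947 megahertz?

5.947 megahertz

134.1 gigahertz = 134100000000 hertz
6.604 gigahertz = 6604000000 hertz
5.947 megahertz = 5947000 hertz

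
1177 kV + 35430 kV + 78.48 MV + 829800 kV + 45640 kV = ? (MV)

In MV:
  1177 kV = 1177e-3 MV = 1.177
  35430 kV = 35430e-3 MV = 35.43
  78.48 MV → 78.48
  829800 kV = 829800e-3 MV = 829.8
  45640 kV = 45640e-3 MV = 45.64
Sum: 1.177 + 35.43 + 78.48 + 829.8 + 45.64 = 990.527

990.527 MV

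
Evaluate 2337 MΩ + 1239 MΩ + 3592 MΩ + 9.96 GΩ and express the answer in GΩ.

17.128 GΩ

In GΩ:
  2337 MΩ = 2337 × 10^-3 GΩ = 2.337
  1239 MΩ = 1239 × 10^-3 GΩ = 1.239
  3592 MΩ = 3592 × 10^-3 GΩ = 3.592
  9.96 GΩ → 9.96
Sum: 2.337 + 1.239 + 3.592 + 9.96 = 17.128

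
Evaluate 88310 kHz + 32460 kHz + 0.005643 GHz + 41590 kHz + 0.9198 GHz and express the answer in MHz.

In MHz:
  88310 kHz = 88310 × 10⁻³ MHz = 88.31
  32460 kHz = 32460 × 10⁻³ MHz = 32.46
  0.005643 GHz = 0.005643 × 10³ MHz = 5.643
  41590 kHz = 41590 × 10⁻³ MHz = 41.59
  0.9198 GHz = 0.9198 × 10³ MHz = 919.8
Sum: 88.31 + 32.46 + 5.643 + 41.59 + 919.8 = 1087.803

1087.803 MHz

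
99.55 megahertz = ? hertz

99550000 hertz

mega = 10⁶, (no prefix) = 10⁰; factor is 10⁶.
99.55 × 10⁶ = 99550000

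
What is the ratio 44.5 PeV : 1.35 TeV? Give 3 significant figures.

(44.5 × 10^15) / (1.35 × 10^12) = 32.96 × 10^3

33000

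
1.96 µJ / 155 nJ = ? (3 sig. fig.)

(1.96 × 10⁻⁶) / (155 × 10⁻⁹) = 0.01265 × 10³

12.6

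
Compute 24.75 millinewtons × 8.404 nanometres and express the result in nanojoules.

0.207999 nanojoules

24.75 × 10^-3 × 8.404 × 10^-9 = 207.999 × 10^-12 J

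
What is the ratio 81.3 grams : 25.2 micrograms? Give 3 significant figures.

3230000

(81.3) / (25.2e-6) = 3.226e6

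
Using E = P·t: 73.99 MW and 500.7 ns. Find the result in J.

73.99e6 × 500.7e-9 = 37046.793e-3 J

37.046793 J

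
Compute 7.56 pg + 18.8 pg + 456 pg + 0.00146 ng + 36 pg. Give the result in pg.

In pg:
  7.56 pg → 7.56
  18.8 pg → 18.8
  456 pg → 456
  0.00146 ng = 0.00146 × 10³ pg = 1.46
  36 pg → 36
Sum: 7.56 + 18.8 + 456 + 1.46 + 36 = 519.82

519.82 pg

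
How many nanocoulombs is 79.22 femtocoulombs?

0.00007922 nanocoulombs

femto = 1e-15, nano = 1e-9; factor is 1e-6.
79.22 × 1e-6 = 0.00007922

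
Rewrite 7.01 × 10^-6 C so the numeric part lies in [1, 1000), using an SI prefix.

= 7.01 × 10^-6 C; 10^-6 is micro.

7.01 μC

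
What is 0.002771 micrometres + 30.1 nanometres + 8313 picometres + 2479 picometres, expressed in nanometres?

In nanometres:
  0.002771 micrometres = 0.002771 × 10^3 nanometres = 2.771
  30.1 nanometres → 30.1
  8313 picometres = 8313 × 10^-3 nanometres = 8.313
  2479 picometres = 2479 × 10^-3 nanometres = 2.479
Sum: 2.771 + 30.1 + 8.313 + 2.479 = 43.663

43.663 nanometres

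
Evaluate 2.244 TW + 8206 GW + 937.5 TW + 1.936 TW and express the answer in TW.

949.886 TW

In TW:
  2.244 TW → 2.244
  8206 GW = 8206 × 10^-3 TW = 8.206
  937.5 TW → 937.5
  1.936 TW → 1.936
Sum: 2.244 + 8.206 + 937.5 + 1.936 = 949.886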